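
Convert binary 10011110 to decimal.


10011110 in decimal = 158

158


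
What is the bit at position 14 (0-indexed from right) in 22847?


0b101100100111111, position 14 = 1

1


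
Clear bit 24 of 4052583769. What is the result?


4052583769 & ~(1 << 24) = 4035806553

4035806553


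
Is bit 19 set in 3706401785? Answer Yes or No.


0b11011100111010110011001111111001, bit 19 = 1. Yes

Yes


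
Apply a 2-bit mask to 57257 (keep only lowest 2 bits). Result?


57257 & 3 = 1

1


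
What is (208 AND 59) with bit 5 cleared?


Step 1: 208 & 59 = 16
Step 2: 16 & ~(1 << 5) = 16

16


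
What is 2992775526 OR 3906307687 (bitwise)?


0b10110010011000100010000101100110 | 0b11101000110101011000011001100111 = 0b11111010111101111010011101100111 = 4210534247

4210534247


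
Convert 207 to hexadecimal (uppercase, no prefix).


207 = CF hex

CF


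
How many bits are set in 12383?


0b11000001011111 has 8 set bits

8


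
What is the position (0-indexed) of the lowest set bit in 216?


0b11011000. Lowest set bit at position 3

3


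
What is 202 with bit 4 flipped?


202 ^ (1 << 4) = 202 ^ 16 = 218

218


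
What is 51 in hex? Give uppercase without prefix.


51 = 33 hex

33


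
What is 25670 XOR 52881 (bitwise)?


0b110010001000110 ^ 0b1100111010010001 = 0b1010101011010111 = 43735

43735


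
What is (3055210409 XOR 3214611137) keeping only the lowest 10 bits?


Step 1: 3055210409 ^ 3214611137 = 159505768
Step 2: 159505768 & 1023 = 360

360


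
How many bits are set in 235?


0b11101011 has 6 set bits

6


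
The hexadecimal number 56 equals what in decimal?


56 hex = 86 decimal

86


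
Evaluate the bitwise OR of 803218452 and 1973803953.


0b101111111000000010010000010100 | 0b1110101101001011101101110110001 = 0b1111111111001011111111110110101 = 2145779637

2145779637


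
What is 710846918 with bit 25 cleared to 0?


710846918 & ~(1 << 25) = 677292486

677292486


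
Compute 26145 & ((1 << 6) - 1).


26145 & 63 = 33

33


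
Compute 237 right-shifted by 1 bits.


0b11101101 >> 1 = 0b1110110 = 118

118


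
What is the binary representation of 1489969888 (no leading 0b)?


1489969888 = 1011000110011110010001011100000 in binary

1011000110011110010001011100000


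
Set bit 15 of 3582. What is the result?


3582 | (1 << 15) = 3582 | 32768 = 36350

36350


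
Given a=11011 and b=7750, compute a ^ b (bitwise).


11011 ^ 7750 = 13637

13637


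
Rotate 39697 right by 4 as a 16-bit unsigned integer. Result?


Rotate 0b1001101100010001 right by 4 (16-bit) = 0b1100110110001 = 6577

6577


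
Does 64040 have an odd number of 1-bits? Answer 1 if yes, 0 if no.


0b1111101000101000 has 8 ones => parity 0

0


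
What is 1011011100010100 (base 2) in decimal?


1011011100010100 in decimal = 46868

46868


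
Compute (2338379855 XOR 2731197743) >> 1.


Step 1: 2338379855 ^ 2731197743 = 699014496
Step 2: 699014496 >> 1 = 349507248

349507248


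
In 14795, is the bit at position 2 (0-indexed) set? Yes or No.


0b11100111001011, bit 2 = 0. No

No


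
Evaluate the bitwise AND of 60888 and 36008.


0b1110110111011000 & 0b1000110010101000 = 0b1000110010001000 = 35976

35976


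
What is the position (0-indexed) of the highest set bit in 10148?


0b10011110100100. Highest set bit at position 13

13


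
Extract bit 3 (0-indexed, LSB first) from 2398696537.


0b10001110111110010011010001011001, position 3 = 1

1


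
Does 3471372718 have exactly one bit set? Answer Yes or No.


0b11001110111010001111000110101110. Multiple bits set => No

No


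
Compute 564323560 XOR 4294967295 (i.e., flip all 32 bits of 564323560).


564323560 ^ 4294967295 = 3730643735

3730643735


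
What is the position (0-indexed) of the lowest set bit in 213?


0b11010101. Lowest set bit at position 0

0


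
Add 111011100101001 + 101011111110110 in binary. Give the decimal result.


111011100101001 + 101011111110110 = 1100111100011111 = 53023

53023


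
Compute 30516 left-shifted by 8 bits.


0b111011100110100 << 8 = 0b11101110011010000000000 = 7812096

7812096


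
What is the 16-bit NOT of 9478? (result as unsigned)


~0b10010100000110 = 0b1101101011111001 = 56057 (16-bit unsigned)

56057


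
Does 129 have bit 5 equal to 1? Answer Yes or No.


0b10000001, bit 5 = 0. No

No


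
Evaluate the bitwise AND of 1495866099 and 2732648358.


0b1011001001010010001101011110011 & 0b10100010111000001110011110100110 = 0b1000000000001010100010 = 2097826

2097826


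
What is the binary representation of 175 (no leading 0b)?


175 = 10101111 in binary

10101111


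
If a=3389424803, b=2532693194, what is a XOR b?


3389424803 ^ 2532693194 = 1559449705

1559449705


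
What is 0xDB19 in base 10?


DB19 hex = 56089 decimal

56089


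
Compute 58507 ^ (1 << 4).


58507 ^ (1 << 4) = 58507 ^ 16 = 58523

58523


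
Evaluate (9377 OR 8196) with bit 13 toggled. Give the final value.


Step 1: 9377 | 8196 = 9381
Step 2: 9381 ^ (1 << 13) = 9381 ^ 8192 = 1189

1189


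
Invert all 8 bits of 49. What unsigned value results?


49 ^ 255 = 206

206


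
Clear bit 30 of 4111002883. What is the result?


4111002883 & ~(1 << 30) = 3037261059

3037261059


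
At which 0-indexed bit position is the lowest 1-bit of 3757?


0b111010101101. Lowest set bit at position 0

0


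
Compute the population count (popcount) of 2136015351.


0b1111111010100010000000111110111 has 18 set bits

18


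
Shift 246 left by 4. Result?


0b11110110 << 4 = 0b111101100000 = 3936

3936


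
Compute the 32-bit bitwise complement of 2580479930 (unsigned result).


~0b10011001110011101111111110111010 = 0b1100110001100010000000001000101 = 1714487365 (32-bit unsigned)

1714487365


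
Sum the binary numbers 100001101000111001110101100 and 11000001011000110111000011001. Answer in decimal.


100001101000111001110101100 + 11000001011000110111000011001 = 11100011000001110000111000101 = 476111301

476111301


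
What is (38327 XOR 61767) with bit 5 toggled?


Step 1: 38327 ^ 61767 = 25840
Step 2: 25840 ^ (1 << 5) = 25840 ^ 32 = 25808

25808


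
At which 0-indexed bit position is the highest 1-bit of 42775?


0b1010011100010111. Highest set bit at position 15

15


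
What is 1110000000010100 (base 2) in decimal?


1110000000010100 in decimal = 57364

57364


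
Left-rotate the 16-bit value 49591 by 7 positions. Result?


Rotate 0b1100000110110111 left by 7 (16-bit) = 0b1101101111100000 = 56288

56288


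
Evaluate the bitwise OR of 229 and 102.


0b11100101 | 0b1100110 = 0b11100111 = 231

231


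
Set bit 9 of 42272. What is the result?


42272 | (1 << 9) = 42272 | 512 = 42784

42784


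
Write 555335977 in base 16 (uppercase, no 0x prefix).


555335977 = 2119C129 hex

2119C129


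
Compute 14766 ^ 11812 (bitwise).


0b11100110101110 ^ 0b10111000100100 = 0b1011110001010 = 6026

6026


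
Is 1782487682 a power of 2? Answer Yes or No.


0b1101010001111101001101010000010. Multiple bits set => No

No


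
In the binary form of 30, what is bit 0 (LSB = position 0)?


0b11110, position 0 = 0

0


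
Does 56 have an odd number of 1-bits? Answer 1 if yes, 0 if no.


0b111000 has 3 ones => parity 1

1


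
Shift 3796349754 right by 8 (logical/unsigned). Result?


0b11100010010001111011001100111010 >> 8 = 0b111000100100011110110011 = 14829491

14829491


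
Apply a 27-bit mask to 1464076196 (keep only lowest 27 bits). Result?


1464076196 & 134217727 = 121898916

121898916


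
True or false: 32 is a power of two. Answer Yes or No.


0b100000. Only one bit set => Yes

Yes


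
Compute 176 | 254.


0b10110000 | 0b11111110 = 0b11111110 = 254

254


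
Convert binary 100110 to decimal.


100110 in decimal = 38

38


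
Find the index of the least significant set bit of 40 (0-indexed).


0b101000. Lowest set bit at position 3

3


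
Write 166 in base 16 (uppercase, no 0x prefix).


166 = A6 hex

A6


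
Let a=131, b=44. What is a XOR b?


131 ^ 44 = 175

175


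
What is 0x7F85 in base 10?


7F85 hex = 32645 decimal

32645


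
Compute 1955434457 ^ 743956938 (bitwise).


0b1110100100011011000111111011001 ^ 0b101100010101111110000111001010 = 0b1011000110110100110111000010011 = 1490710035

1490710035


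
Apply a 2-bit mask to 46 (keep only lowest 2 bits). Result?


46 & 3 = 2

2


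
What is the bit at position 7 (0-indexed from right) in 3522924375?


0b11010001111110111000111101010111, position 7 = 0

0


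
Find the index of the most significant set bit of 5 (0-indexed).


0b101. Highest set bit at position 2

2


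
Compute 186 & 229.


0b10111010 & 0b11100101 = 0b10100000 = 160

160


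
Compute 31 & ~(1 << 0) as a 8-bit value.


31 & ~(1 << 0) = 30

30


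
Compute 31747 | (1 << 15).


31747 | (1 << 15) = 31747 | 32768 = 64515

64515


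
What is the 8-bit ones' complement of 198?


198 ^ 255 = 57

57


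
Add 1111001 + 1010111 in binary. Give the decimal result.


1111001 + 1010111 = 11010000 = 208

208


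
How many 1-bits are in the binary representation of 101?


0b1100101 has 4 set bits

4


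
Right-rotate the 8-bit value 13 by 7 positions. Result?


Rotate 0b1101 right by 7 (8-bit) = 0b11010 = 26

26


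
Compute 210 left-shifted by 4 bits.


0b11010010 << 4 = 0b110100100000 = 3360

3360


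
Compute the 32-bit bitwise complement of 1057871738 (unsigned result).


~0b111111000011011101011101111010 = 0b11000000111100100010100010000101 = 3237095557 (32-bit unsigned)

3237095557


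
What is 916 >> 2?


0b1110010100 >> 2 = 0b11100101 = 229

229


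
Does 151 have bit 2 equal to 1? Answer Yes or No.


0b10010111, bit 2 = 1. Yes

Yes


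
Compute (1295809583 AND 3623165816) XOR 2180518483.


Step 1: 1295809583 & 3623165816 = 1161042984
Step 2: 1161042984 ^ 2180518483 = 3301707387

3301707387


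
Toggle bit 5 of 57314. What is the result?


57314 ^ (1 << 5) = 57314 ^ 32 = 57282

57282


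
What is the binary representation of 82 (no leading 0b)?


82 = 1010010 in binary

1010010


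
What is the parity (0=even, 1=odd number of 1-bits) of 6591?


0b1100110111111 has 10 ones => parity 0

0


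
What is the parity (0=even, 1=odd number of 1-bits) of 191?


0b10111111 has 7 ones => parity 1

1


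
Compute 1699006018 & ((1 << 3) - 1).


1699006018 & 7 = 2

2


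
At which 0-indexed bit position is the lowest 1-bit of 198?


0b11000110. Lowest set bit at position 1

1


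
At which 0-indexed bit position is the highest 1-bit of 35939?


0b1000110001100011. Highest set bit at position 15

15


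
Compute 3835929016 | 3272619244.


0b11100100101000111010000110111000 | 0b11000011000100000011010011101100 = 0b11100111101100111011010111111100 = 3887314428

3887314428


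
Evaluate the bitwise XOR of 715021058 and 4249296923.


0b101010100111100101101100000010 ^ 0b11111101010001110010000000011011 = 0b11010111110110010111101100011001 = 3621354265

3621354265


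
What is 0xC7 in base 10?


C7 hex = 199 decimal

199


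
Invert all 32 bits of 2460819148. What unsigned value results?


2460819148 ^ 4294967295 = 1834148147

1834148147


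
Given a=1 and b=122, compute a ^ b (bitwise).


1 ^ 122 = 123

123


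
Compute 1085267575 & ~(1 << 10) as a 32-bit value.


1085267575 & ~(1 << 10) = 1085266551

1085266551


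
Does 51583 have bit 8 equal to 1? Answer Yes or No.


0b1100100101111111, bit 8 = 1. Yes

Yes


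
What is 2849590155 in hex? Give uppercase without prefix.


2849590155 = A9D94B8B hex

A9D94B8B


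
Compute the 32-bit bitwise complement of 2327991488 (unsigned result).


~0b10001010110000100101010011000000 = 0b1110101001111011010101100111111 = 1966975807 (32-bit unsigned)

1966975807


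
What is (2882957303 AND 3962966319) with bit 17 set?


Step 1: 2882957303 & 3962966319 = 2820014375
Step 2: 2820014375 | (1 << 17) = 2820014375 | 131072 = 2820014375

2820014375


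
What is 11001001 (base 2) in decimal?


11001001 in decimal = 201

201


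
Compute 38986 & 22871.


0b1001100001001010 & 0b101100101010111 = 0b1100001000010 = 6210

6210


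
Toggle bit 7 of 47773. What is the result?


47773 ^ (1 << 7) = 47773 ^ 128 = 47645

47645


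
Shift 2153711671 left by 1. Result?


0b10000000010111110000100000110111 << 1 = 0b100000000101111100001000001101110 = 4307423342

4307423342


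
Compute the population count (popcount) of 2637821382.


0b10011101001110011111010111000110 has 19 set bits

19


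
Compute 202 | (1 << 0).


202 | (1 << 0) = 202 | 1 = 203

203


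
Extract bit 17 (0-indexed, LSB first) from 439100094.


0b11010001011000010001010111110, position 17 = 0

0


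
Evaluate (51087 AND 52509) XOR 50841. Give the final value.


Step 1: 51087 & 52509 = 50445
Step 2: 50445 ^ 50841 = 916

916


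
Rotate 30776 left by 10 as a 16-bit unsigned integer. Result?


Rotate 0b111100000111000 left by 10 (16-bit) = 0b1110000111100000 = 57824

57824


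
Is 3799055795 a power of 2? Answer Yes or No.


0b11100010011100001111110110110011. Multiple bits set => No

No


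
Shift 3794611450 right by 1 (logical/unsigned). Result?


0b11100010001011010010110011111010 >> 1 = 0b1110001000101101001011001111101 = 1897305725

1897305725


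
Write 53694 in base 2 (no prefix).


53694 = 1101000110111110 in binary

1101000110111110


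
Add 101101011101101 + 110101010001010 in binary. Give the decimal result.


101101011101101 + 110101010001010 = 1100010101110111 = 50551

50551


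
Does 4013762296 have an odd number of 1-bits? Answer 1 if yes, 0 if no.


0b11101111001111010010011011111000 has 20 ones => parity 0

0


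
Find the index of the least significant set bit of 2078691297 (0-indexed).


0b1111011111001100100111111100001. Lowest set bit at position 0

0


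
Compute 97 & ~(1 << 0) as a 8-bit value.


97 & ~(1 << 0) = 96

96


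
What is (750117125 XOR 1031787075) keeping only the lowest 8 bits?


Step 1: 750117125 ^ 1031787075 = 298464070
Step 2: 298464070 & 255 = 70

70


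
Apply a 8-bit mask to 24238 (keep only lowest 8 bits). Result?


24238 & 255 = 174

174


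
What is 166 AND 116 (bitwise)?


0b10100110 & 0b1110100 = 0b100100 = 36

36


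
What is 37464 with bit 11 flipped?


37464 ^ (1 << 11) = 37464 ^ 2048 = 39512

39512


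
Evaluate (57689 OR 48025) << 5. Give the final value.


Step 1: 57689 | 48025 = 64473
Step 2: 64473 << 5 = 2063136

2063136


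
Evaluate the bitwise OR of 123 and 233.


0b1111011 | 0b11101001 = 0b11111011 = 251

251


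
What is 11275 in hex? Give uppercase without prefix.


11275 = 2C0B hex

2C0B


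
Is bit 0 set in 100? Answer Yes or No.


0b1100100, bit 0 = 0. No

No


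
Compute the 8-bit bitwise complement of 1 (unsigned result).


~0b1 = 0b11111110 = 254 (8-bit unsigned)

254


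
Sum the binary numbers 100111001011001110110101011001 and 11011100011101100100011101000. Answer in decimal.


100111001011001110110101011001 + 11011100011101100100011101000 = 1000010101110111011011001000001 = 1119598145

1119598145


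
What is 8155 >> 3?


0b1111111011011 >> 3 = 0b1111111011 = 1019

1019


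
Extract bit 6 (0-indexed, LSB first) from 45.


0b101101, position 6 = 0

0


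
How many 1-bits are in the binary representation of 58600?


0b1110010011101000 has 8 set bits

8


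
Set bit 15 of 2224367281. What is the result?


2224367281 | (1 << 15) = 2224367281 | 32768 = 2224400049

2224400049


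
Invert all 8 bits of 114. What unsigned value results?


114 ^ 255 = 141

141


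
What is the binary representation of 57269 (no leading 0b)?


57269 = 1101111110110101 in binary

1101111110110101


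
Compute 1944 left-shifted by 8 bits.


0b11110011000 << 8 = 0b1111001100000000000 = 497664

497664


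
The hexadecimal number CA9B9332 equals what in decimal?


CA9B9332 hex = 3399193394 decimal

3399193394


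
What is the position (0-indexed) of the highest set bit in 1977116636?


0b1110101110110000110011111011100. Highest set bit at position 30

30


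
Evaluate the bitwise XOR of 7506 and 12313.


0b1110101010010 ^ 0b11000000011001 = 0b10110101001011 = 11595

11595


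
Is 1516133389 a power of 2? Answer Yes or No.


0b1011010010111100101110000001101. Multiple bits set => No

No


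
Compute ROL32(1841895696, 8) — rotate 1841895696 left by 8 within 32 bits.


Rotate 0b1101101110010010001100100010000 left by 8 (32-bit) = 0b11001001000110010001000001101101 = 3373863021

3373863021


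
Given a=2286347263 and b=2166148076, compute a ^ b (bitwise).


2286347263 ^ 2166148076 = 156903443

156903443


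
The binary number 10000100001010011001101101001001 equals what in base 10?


10000100001010011001101101001001 in decimal = 2217319241

2217319241


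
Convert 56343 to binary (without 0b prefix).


56343 = 1101110000010111 in binary

1101110000010111


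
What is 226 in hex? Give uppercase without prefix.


226 = E2 hex

E2


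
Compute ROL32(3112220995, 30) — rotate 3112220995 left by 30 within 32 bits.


Rotate 0b10111001100000001011100101000011 left by 30 (32-bit) = 0b11101110011000000010111001010000 = 3999280720

3999280720


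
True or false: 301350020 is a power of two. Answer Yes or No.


0b10001111101100011110010000100. Multiple bits set => No

No


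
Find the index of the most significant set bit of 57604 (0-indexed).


0b1110000100000100. Highest set bit at position 15

15


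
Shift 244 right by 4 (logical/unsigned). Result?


0b11110100 >> 4 = 0b1111 = 15

15


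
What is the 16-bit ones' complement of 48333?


48333 ^ 65535 = 17202

17202


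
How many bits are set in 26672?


0b110100000110000 has 5 set bits

5


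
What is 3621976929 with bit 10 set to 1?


3621976929 | (1 << 10) = 3621976929 | 1024 = 3621977953

3621977953


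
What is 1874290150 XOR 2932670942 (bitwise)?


0b1101111101101110110010111100110 ^ 0b10101110110011010000000111011110 = 0b11000001011110100110010000111000 = 3246023736

3246023736


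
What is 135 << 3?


0b10000111 << 3 = 0b10000111000 = 1080

1080


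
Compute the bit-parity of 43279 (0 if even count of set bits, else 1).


0b1010100100001111 has 8 ones => parity 0

0


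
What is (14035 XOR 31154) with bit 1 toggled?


Step 1: 14035 ^ 31154 = 20321
Step 2: 20321 ^ (1 << 1) = 20321 ^ 2 = 20323

20323


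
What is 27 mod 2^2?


27 & 3 = 3

3


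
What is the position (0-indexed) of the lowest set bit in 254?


0b11111110. Lowest set bit at position 1

1


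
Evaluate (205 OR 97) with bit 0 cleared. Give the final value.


Step 1: 205 | 97 = 237
Step 2: 237 & ~(1 << 0) = 236

236


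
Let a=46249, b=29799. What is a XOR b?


46249 ^ 29799 = 49358

49358


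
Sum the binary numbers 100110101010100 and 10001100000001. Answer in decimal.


100110101010100 + 10001100000001 = 111000001010101 = 28757

28757


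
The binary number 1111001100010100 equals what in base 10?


1111001100010100 in decimal = 62228

62228


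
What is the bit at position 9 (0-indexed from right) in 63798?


0b1111100100110110, position 9 = 0

0


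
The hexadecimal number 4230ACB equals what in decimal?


4230ACB hex = 69405387 decimal

69405387


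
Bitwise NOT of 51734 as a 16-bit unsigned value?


~0b1100101000010110 = 0b11010111101001 = 13801 (16-bit unsigned)

13801


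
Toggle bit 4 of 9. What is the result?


9 ^ (1 << 4) = 9 ^ 16 = 25

25


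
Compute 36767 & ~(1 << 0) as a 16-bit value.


36767 & ~(1 << 0) = 36766

36766


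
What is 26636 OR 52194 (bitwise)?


0b110100000001100 | 0b1100101111100010 = 0b1110101111101110 = 60398

60398


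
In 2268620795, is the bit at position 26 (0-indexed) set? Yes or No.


0b10000111001110000110011111111011, bit 26 = 1. Yes

Yes


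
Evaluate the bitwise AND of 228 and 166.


0b11100100 & 0b10100110 = 0b10100100 = 164

164


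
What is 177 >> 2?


0b10110001 >> 2 = 0b101100 = 44

44


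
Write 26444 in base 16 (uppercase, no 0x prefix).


26444 = 674C hex

674C


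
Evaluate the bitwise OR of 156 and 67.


0b10011100 | 0b1000011 = 0b11011111 = 223

223


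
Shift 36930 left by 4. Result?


0b1001000001000010 << 4 = 0b10010000010000100000 = 590880

590880


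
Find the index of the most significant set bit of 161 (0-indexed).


0b10100001. Highest set bit at position 7

7


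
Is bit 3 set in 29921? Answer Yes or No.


0b111010011100001, bit 3 = 0. No

No


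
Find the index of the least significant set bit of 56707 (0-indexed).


0b1101110110000011. Lowest set bit at position 0

0


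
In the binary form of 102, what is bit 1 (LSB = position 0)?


0b1100110, position 1 = 1

1


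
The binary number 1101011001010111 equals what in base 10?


1101011001010111 in decimal = 54871

54871


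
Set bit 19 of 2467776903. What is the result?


2467776903 | (1 << 19) = 2467776903 | 524288 = 2468301191

2468301191


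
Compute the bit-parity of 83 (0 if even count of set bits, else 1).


0b1010011 has 4 ones => parity 0

0


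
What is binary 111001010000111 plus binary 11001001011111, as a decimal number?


111001010000111 + 11001001011111 = 1010010011100110 = 42214

42214


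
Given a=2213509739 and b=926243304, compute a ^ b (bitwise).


2213509739 ^ 926243304 = 3034194819

3034194819


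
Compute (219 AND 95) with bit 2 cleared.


Step 1: 219 & 95 = 91
Step 2: 91 & ~(1 << 2) = 91

91


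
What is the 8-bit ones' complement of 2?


2 ^ 255 = 253

253


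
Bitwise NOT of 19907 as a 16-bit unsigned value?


~0b100110111000011 = 0b1011001000111100 = 45628 (16-bit unsigned)

45628


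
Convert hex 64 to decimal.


64 hex = 100 decimal

100


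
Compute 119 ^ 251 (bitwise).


0b1110111 ^ 0b11111011 = 0b10001100 = 140

140


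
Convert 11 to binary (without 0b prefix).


11 = 1011 in binary

1011


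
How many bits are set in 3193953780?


0b10111110010111111101110111110100 has 23 set bits

23


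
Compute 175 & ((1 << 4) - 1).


175 & 15 = 15

15


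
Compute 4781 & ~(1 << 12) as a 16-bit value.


4781 & ~(1 << 12) = 685

685


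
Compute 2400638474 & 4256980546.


0b10001111000101101101011000001010 & 0b11111101101111000101111001000010 = 0b10001101000101000101011000000010 = 2366920194

2366920194


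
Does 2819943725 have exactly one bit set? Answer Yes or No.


0b10101000000101001110110100101101. Multiple bits set => No

No


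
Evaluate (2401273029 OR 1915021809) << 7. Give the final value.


Step 1: 2401273029 | 1915021809 = 4280610293
Step 2: 4280610293 << 7 = 547918117504

547918117504


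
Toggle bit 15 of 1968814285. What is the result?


1968814285 ^ (1 << 15) = 1968814285 ^ 32768 = 1968781517

1968781517


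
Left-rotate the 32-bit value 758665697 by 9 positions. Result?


Rotate 0b101101001110000101000111100001 left by 9 (32-bit) = 0b1110000101000111100001001011010 = 1889780314

1889780314


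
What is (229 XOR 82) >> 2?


Step 1: 229 ^ 82 = 183
Step 2: 183 >> 2 = 45

45


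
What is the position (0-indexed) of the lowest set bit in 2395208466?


0b10001110110000111111101100010010. Lowest set bit at position 1

1


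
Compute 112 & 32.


0b1110000 & 0b100000 = 0b100000 = 32

32


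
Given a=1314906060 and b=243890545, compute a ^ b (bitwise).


1314906060 ^ 243890545 = 1087809213

1087809213


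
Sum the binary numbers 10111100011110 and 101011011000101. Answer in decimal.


10111100011110 + 101011011000101 = 1000010111100011 = 34275

34275


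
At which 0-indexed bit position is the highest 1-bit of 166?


0b10100110. Highest set bit at position 7

7


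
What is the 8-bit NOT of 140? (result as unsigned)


~0b10001100 = 0b1110011 = 115 (8-bit unsigned)

115


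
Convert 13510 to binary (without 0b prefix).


13510 = 11010011000110 in binary

11010011000110


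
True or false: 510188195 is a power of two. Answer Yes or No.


0b11110011010001101101010100011. Multiple bits set => No

No


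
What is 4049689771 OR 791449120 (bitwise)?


0b11110001011000010101110010101011 | 0b101111001011001000111000100000 = 0b11111111011011011101111010101011 = 4285390507

4285390507


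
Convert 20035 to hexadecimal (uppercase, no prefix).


20035 = 4E43 hex

4E43


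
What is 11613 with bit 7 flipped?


11613 ^ (1 << 7) = 11613 ^ 128 = 11741

11741


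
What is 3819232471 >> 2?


0b11100011101001001101110011010111 >> 2 = 0b111000111010010011011100110101 = 954808117

954808117


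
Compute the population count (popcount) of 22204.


0b101011010111100 has 9 set bits

9


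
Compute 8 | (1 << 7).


8 | (1 << 7) = 8 | 128 = 136

136


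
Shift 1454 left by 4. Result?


0b10110101110 << 4 = 0b101101011100000 = 23264

23264


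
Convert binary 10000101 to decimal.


10000101 in decimal = 133

133


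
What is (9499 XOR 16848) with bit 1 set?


Step 1: 9499 ^ 16848 = 25803
Step 2: 25803 | (1 << 1) = 25803 | 2 = 25803

25803


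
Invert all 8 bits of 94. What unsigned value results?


94 ^ 255 = 161

161


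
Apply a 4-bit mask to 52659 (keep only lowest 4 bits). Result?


52659 & 15 = 3

3


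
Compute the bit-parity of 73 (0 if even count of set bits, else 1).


0b1001001 has 3 ones => parity 1

1


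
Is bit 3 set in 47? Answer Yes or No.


0b101111, bit 3 = 1. Yes

Yes


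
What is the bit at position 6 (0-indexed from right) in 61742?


0b1111000100101110, position 6 = 0

0


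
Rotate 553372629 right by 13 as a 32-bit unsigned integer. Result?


Rotate 0b100000111110111100101111010101 right by 13 (32-bit) = 0b1011110101010010000011111011110 = 1588135902

1588135902


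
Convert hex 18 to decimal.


18 hex = 24 decimal

24


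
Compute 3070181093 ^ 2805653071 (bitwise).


0b10110110111111110011111011100101 ^ 0b10100111001110101101111001001111 = 0b10001110001011110000010101010 = 298180778

298180778


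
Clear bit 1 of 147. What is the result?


147 & ~(1 << 1) = 145

145


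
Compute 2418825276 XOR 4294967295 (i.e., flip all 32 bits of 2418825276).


2418825276 ^ 4294967295 = 1876142019

1876142019


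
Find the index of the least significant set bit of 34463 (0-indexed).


0b1000011010011111. Lowest set bit at position 0

0


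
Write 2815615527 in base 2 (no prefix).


2815615527 = 10100111110100101110001000100111 in binary

10100111110100101110001000100111


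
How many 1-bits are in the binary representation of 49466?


0b1100000100111010 has 7 set bits

7


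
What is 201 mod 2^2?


201 & 3 = 1

1


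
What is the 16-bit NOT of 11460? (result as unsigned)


~0b10110011000100 = 0b1101001100111011 = 54075 (16-bit unsigned)

54075


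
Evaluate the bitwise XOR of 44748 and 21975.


0b1010111011001100 ^ 0b101010111010111 = 0b1111101100011011 = 64283

64283


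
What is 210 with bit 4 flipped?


210 ^ (1 << 4) = 210 ^ 16 = 194

194


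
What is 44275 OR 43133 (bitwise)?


0b1010110011110011 | 0b1010100001111101 = 0b1010110011111111 = 44287

44287


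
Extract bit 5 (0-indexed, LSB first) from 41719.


0b1010001011110111, position 5 = 1

1


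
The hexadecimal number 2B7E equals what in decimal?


2B7E hex = 11134 decimal

11134


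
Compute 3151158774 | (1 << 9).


3151158774 | (1 << 9) = 3151158774 | 512 = 3151159286

3151159286


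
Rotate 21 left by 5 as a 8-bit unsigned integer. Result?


Rotate 0b10101 left by 5 (8-bit) = 0b10100010 = 162

162


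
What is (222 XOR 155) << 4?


Step 1: 222 ^ 155 = 69
Step 2: 69 << 4 = 1104

1104


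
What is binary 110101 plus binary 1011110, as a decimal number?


110101 + 1011110 = 10010011 = 147

147


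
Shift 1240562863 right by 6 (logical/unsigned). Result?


0b1001001111100010111110010101111 >> 6 = 0b1001001111100010111110010 = 19383794

19383794


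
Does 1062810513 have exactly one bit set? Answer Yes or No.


0b111111010110010011001110010001. Multiple bits set => No

No


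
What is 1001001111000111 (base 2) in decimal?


1001001111000111 in decimal = 37831

37831


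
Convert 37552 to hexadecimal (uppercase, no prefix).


37552 = 92B0 hex

92B0


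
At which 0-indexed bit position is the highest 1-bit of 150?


0b10010110. Highest set bit at position 7

7


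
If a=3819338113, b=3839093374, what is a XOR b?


3819338113 ^ 3839093374 = 125146111

125146111


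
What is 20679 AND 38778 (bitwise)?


0b101000011000111 & 0b1001011101111010 = 0b1000001000010 = 4162

4162


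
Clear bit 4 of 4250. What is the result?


4250 & ~(1 << 4) = 4234

4234


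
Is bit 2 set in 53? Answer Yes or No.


0b110101, bit 2 = 1. Yes

Yes


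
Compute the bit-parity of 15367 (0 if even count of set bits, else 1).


0b11110000000111 has 7 ones => parity 1

1


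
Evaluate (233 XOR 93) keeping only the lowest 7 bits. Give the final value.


Step 1: 233 ^ 93 = 180
Step 2: 180 & 127 = 52

52


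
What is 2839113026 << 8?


0b10101001001110010110110101000010 << 8 = 0b1010100100111001011011010100001000000000 = 726812934656

726812934656


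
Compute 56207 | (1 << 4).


56207 | (1 << 4) = 56207 | 16 = 56223

56223


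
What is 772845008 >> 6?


0b101110000100001010110111010000 >> 6 = 0b101110000100001010110111 = 12075703

12075703


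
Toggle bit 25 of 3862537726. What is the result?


3862537726 ^ (1 << 25) = 3862537726 ^ 33554432 = 3828983294

3828983294


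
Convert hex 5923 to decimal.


5923 hex = 22819 decimal

22819


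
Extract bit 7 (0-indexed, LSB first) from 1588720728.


0b1011110101100011111010001011000, position 7 = 0

0


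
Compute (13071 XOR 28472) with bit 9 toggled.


Step 1: 13071 ^ 28472 = 23607
Step 2: 23607 ^ (1 << 9) = 23607 ^ 512 = 24119

24119


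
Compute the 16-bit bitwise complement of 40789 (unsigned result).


~0b1001111101010101 = 0b110000010101010 = 24746 (16-bit unsigned)

24746


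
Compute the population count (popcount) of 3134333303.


0b10111010110100100010000101110111 has 17 set bits

17


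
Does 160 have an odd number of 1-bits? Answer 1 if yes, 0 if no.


0b10100000 has 2 ones => parity 0

0


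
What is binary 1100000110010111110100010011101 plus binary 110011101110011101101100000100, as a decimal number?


1100000110010111110100010011101 + 110011101110011101101100000100 = 10010100100001011100001110100001 = 2491794337

2491794337


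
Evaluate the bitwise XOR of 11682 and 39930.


0b10110110100010 ^ 0b1001101111111010 = 0b1011011001011000 = 46680

46680


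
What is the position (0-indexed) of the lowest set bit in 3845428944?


0b11100101001101001001011011010000. Lowest set bit at position 4

4


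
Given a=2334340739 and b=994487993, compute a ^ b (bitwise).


2334340739 ^ 994487993 = 2959448122

2959448122


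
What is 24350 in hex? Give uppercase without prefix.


24350 = 5F1E hex

5F1E


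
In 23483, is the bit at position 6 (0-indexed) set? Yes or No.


0b101101110111011, bit 6 = 0. No

No


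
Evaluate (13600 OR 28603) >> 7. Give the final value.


Step 1: 13600 | 28603 = 32699
Step 2: 32699 >> 7 = 255

255


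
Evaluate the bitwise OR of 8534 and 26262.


0b10000101010110 | 0b110011010010110 = 0b110011111010110 = 26582

26582


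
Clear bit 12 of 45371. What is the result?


45371 & ~(1 << 12) = 41275

41275


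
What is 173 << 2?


0b10101101 << 2 = 0b1010110100 = 692

692


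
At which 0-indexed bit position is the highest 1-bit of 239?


0b11101111. Highest set bit at position 7

7


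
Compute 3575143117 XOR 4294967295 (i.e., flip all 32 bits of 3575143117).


3575143117 ^ 4294967295 = 719824178

719824178


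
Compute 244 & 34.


0b11110100 & 0b100010 = 0b100000 = 32

32


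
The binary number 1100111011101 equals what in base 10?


1100111011101 in decimal = 6621

6621


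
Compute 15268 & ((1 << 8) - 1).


15268 & 255 = 164

164


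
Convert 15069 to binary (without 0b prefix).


15069 = 11101011011101 in binary

11101011011101


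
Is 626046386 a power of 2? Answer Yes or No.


0b100101010100001011010110110010. Multiple bits set => No

No


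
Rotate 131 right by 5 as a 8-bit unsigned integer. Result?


Rotate 0b10000011 right by 5 (8-bit) = 0b11100 = 28

28


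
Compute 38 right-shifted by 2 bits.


0b100110 >> 2 = 0b1001 = 9

9


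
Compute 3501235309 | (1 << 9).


3501235309 | (1 << 9) = 3501235309 | 512 = 3501235821

3501235821


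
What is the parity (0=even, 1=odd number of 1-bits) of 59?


0b111011 has 5 ones => parity 1

1


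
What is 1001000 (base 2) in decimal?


1001000 in decimal = 72

72


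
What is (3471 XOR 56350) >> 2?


Step 1: 3471 ^ 56350 = 53649
Step 2: 53649 >> 2 = 13412

13412


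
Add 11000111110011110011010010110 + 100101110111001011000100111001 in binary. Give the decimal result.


11000111110011110011010010110 + 100101110111001011000100111001 = 111110110101101001011111001111 = 1054250959

1054250959


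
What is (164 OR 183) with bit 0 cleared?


Step 1: 164 | 183 = 183
Step 2: 183 & ~(1 << 0) = 182

182


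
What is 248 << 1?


0b11111000 << 1 = 0b111110000 = 496

496


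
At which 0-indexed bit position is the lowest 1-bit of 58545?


0b1110010010110001. Lowest set bit at position 0

0


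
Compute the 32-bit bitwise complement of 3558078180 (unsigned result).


~0b11010100000100111111011011100100 = 0b101011111011000000100100011011 = 736889115 (32-bit unsigned)

736889115


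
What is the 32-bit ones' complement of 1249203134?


1249203134 ^ 4294967295 = 3045764161

3045764161


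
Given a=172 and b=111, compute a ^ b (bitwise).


172 ^ 111 = 195

195


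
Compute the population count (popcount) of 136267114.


0b1000000111110100010101101010 has 13 set bits

13


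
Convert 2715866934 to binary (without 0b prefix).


2715866934 = 10100001111000001101011100110110 in binary

10100001111000001101011100110110


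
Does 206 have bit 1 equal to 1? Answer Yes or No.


0b11001110, bit 1 = 1. Yes

Yes


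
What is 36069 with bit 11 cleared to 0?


36069 & ~(1 << 11) = 34021

34021


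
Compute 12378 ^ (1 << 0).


12378 ^ (1 << 0) = 12378 ^ 1 = 12379

12379


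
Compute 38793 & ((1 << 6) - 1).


38793 & 63 = 9

9


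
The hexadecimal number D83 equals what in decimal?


D83 hex = 3459 decimal

3459


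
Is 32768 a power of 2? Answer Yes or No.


0b1000000000000000. Only one bit set => Yes

Yes


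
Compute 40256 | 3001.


0b1001110101000000 | 0b101110111001 = 0b1001111111111001 = 40953

40953


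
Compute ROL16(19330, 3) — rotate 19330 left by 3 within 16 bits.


Rotate 0b100101110000010 left by 3 (16-bit) = 0b101110000010010 = 23570

23570


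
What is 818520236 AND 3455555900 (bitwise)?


0b110000110010011010000010101100 & 0b11001101111101111001100100111100 = 0b110000011000000000101100 = 12681260

12681260


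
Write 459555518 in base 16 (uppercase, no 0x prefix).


459555518 = 1B6442BE hex

1B6442BE


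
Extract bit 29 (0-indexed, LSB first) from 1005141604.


0b111011111010010011111001100100, position 29 = 1

1


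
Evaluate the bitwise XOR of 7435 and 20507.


0b1110100001011 ^ 0b101000000011011 = 0b100110100010000 = 19728

19728


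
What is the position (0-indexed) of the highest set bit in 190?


0b10111110. Highest set bit at position 7

7


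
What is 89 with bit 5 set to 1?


89 | (1 << 5) = 89 | 32 = 121

121


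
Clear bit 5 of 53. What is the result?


53 & ~(1 << 5) = 21

21


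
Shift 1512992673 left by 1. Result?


0b1011010001011100110111110100001 << 1 = 0b10110100010111001101111101000010 = 3025985346

3025985346


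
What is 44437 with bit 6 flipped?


44437 ^ (1 << 6) = 44437 ^ 64 = 44501

44501


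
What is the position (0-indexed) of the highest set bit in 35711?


0b1000101101111111. Highest set bit at position 15

15


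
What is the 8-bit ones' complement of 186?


186 ^ 255 = 69

69


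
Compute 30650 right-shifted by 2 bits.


0b111011110111010 >> 2 = 0b1110111101110 = 7662

7662


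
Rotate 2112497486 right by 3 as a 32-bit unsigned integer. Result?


Rotate 0b1111101111010100010011101001110 right by 3 (32-bit) = 0b11001111101111010100010011101001 = 3485287657

3485287657


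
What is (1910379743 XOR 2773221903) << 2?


Step 1: 1910379743 ^ 2773221903 = 3566343888
Step 2: 3566343888 << 2 = 14265375552

14265375552


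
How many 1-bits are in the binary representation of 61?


0b111101 has 5 set bits

5


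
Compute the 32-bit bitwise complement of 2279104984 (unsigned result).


~0b10000111110110000110000111011000 = 0b1111000001001111001111000100111 = 2015862311 (32-bit unsigned)

2015862311


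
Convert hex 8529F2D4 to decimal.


8529F2D4 hex = 2234118868 decimal

2234118868


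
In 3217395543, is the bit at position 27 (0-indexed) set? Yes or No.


0b10111111110001011000111101010111, bit 27 = 1. Yes

Yes


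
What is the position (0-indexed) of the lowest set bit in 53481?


0b1101000011101001. Lowest set bit at position 0

0


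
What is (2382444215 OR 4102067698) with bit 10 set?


Step 1: 2382444215 | 4102067698 = 4269914103
Step 2: 4269914103 | (1 << 10) = 4269914103 | 1024 = 4269914103

4269914103


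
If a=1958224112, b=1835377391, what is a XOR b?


1958224112 ^ 1835377391 = 433947167

433947167


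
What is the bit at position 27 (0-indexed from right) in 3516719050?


0b11010001100111001101111111001010, position 27 = 0

0


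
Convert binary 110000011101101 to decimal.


110000011101101 in decimal = 24813

24813


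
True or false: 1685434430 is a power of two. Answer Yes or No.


0b1100100011101011011000000111110. Multiple bits set => No

No


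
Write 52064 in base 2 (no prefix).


52064 = 1100101101100000 in binary

1100101101100000


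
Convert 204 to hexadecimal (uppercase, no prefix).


204 = CC hex

CC


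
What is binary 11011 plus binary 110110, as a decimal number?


11011 + 110110 = 1010001 = 81

81


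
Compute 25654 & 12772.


0b110010000110110 & 0b11000111100100 = 0b10000000100100 = 8228

8228


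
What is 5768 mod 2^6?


5768 & 63 = 8

8
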